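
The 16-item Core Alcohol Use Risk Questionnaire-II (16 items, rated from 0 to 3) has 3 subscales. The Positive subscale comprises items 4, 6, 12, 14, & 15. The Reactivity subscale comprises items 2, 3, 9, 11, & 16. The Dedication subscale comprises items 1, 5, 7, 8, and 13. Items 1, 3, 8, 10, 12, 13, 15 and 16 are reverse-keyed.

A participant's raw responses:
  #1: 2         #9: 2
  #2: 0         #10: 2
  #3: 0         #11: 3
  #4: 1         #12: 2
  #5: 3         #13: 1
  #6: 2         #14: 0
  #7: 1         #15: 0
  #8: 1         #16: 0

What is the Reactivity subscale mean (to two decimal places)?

2.20

Reactivity items: 2, 3, 9, 11, 16.
Of these, items 3 and 16 are reverse-keyed; on a 0–3 scale, reversed = 3 − raw.
  item 2: 0
  item 3: 3 − 0 = 3
  item 9: 2
  item 11: 3
  item 16: 3 − 0 = 3
Sum = 0 + 3 + 2 + 3 + 3 = 11
Mean = 11 / 5 = 2.20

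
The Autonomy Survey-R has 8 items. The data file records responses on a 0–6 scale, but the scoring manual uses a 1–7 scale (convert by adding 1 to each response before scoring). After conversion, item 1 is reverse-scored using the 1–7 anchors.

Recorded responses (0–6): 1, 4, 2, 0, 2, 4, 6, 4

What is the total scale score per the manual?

35

Convert to 1–7: 2, 5, 3, 1, 3, 5, 7, 5
Reverse-coded (reversed = (1+7) − raw = 8 − raw):
  item 1: 8 − 2 = 6
Scored: 6, 5, 3, 1, 3, 5, 7, 5
Total = 35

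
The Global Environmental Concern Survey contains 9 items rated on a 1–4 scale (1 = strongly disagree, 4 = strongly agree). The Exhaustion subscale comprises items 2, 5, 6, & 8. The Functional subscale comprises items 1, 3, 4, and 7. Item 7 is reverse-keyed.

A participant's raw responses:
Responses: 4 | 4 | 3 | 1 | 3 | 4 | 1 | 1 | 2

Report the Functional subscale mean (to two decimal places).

3.00

Functional items: 1, 3, 4, 7.
Of these, item 7 is reverse-keyed; reverse-coded value = 5 − response.
  item 1: 4
  item 3: 3
  item 4: 1
  item 7: 5 − 1 = 4
Sum = 4 + 3 + 1 + 4 = 12
Mean = 12 / 4 = 3.00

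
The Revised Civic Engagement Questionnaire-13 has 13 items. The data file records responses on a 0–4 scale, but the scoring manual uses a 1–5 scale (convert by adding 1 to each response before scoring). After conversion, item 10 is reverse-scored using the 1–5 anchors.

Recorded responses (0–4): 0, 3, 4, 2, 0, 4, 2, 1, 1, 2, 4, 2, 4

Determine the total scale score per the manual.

42

Convert to 1–5: 1, 4, 5, 3, 1, 5, 3, 2, 2, 3, 5, 3, 5
Reverse-coded (reverse-coded value = 6 − response):
  item 10: 6 − 3 = 3
Scored: 1, 4, 5, 3, 1, 5, 3, 2, 2, 3, 5, 3, 5
Total = 42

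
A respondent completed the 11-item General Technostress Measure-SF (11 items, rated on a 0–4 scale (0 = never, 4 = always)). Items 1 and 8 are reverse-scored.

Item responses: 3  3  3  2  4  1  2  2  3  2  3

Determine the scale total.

26

Raw sum = 28. Reverse-scored items: 1, 8; their raw sum = 5.
Each reversal replaces raw with 4 − raw, changing the total by 4 − 2·raw per item.
Total = 28 + 2·4 − 2·5 = 28 + 8 − 10 = 26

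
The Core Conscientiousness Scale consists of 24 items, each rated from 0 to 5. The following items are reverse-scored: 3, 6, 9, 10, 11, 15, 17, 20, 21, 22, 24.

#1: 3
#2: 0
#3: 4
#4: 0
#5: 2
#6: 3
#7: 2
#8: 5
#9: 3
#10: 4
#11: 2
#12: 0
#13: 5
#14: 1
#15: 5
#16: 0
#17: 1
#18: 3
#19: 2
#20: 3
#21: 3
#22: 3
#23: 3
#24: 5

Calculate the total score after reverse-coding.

Reversing items 3, 6, 9, 10, 11, 15, 17, 20, 21, 22, and 24 with 5 − raw:
Total = 3 + 0 + (5−4) + 0 + 2 + (5−3) + 2 + 5 + (5−3) + (5−4) + (5−2) + 0 + 5 + 1 + (5−5) + 0 + (5−1) + 3 + 2 + (5−3) + (5−3) + (5−3) + 3 + (5−5)
      = 3 + 0 + 1 + 0 + 2 + 2 + 2 + 5 + 2 + 1 + 3 + 0 + 5 + 1 + 0 + 0 + 4 + 3 + 2 + 2 + 2 + 2 + 3 + 0 = 45

45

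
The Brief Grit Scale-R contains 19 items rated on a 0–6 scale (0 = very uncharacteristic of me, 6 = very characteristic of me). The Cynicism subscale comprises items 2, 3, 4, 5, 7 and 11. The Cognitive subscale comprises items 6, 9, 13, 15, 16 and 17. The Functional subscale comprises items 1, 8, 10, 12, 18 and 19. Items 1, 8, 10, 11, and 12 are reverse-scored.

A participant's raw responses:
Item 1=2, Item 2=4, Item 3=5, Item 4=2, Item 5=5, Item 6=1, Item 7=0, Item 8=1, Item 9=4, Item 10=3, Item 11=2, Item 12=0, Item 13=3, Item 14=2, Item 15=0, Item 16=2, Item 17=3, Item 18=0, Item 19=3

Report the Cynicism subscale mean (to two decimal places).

3.33

Cynicism items: 2, 3, 4, 5, 7, 11.
Of these, item 11 is reverse-scored; reversed = (0+6) − raw = 6 − raw.
  item 2: 4
  item 3: 5
  item 4: 2
  item 5: 5
  item 7: 0
  item 11: 6 − 2 = 4
Sum = 4 + 5 + 2 + 5 + 0 + 4 = 20
Mean = 20 / 6 = 3.33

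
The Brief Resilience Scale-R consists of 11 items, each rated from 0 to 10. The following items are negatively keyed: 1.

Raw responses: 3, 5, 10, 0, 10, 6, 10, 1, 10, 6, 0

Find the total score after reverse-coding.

65

Negatively keyed items use 10 − raw:
  item 1: 10 − 3 = 7
Scored items: 7, 5, 10, 0, 10, 6, 10, 1, 10, 6, 0
Total = 7 + 5 + 10 + 0 + 10 + 6 + 10 + 1 + 10 + 6 + 0 = 65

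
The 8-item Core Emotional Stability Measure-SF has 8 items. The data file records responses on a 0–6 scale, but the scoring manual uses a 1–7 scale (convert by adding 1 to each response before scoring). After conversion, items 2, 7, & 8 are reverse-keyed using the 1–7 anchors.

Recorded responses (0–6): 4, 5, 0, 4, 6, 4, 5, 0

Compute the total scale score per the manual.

Convert to 1–7: 5, 6, 1, 5, 7, 5, 6, 1
Reverse-coded (reverse-coded value = 8 − response):
  item 2: 8 − 6 = 2
  item 7: 8 − 6 = 2
  item 8: 8 − 1 = 7
Scored: 5, 2, 1, 5, 7, 5, 2, 7
Total = 34

34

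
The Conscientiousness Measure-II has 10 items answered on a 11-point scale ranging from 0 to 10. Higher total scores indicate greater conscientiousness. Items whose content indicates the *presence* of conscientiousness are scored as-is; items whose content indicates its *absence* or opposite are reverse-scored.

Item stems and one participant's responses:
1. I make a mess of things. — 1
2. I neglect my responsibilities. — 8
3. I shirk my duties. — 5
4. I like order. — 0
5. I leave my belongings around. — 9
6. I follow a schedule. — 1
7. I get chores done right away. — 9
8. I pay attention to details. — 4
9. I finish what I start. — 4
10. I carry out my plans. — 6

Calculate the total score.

Items 1, 2, 3, 5 describe the absence/opposite of conscientiousness → reverse-score.
on a 0–10 scale, reversed = 10 − raw.
  item 1: 10 − 1 = 9
  item 2: 10 − 8 = 2
  item 3: 10 − 5 = 5
  item 4: 0
  item 5: 10 − 9 = 1
  item 6: 1
  item 7: 9
  item 8: 4
  item 9: 4
  item 10: 6
Total = 9 + 2 + 5 + 0 + 1 + 1 + 9 + 4 + 4 + 6 = 41

41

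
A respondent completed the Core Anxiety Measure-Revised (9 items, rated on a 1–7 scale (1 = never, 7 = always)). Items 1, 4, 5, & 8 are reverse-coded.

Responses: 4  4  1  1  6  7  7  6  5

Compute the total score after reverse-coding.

Raw sum = 41. Reverse-coded items: 1, 4, 5, 8; their raw sum = 17.
Each reversal replaces raw with 8 − raw, changing the total by 8 − 2·raw per item.
Total = 41 + 4·8 − 2·17 = 41 + 32 − 34 = 39

39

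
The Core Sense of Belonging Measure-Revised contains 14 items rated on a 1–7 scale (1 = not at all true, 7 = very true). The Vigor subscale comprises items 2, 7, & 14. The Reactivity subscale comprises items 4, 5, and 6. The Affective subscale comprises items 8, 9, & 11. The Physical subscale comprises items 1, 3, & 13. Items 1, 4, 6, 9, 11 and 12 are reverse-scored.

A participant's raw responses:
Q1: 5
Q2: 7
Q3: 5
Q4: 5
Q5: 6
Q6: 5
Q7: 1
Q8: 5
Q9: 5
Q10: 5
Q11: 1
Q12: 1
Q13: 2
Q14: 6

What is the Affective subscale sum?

15

Affective items: 8, 9, 11.
Of these, items 9 & 11 are reverse-scored; reversed = (1+7) − raw = 8 − raw.
  item 8: 5
  item 9: 8 − 5 = 3
  item 11: 8 − 1 = 7
Sum = 5 + 3 + 7 = 15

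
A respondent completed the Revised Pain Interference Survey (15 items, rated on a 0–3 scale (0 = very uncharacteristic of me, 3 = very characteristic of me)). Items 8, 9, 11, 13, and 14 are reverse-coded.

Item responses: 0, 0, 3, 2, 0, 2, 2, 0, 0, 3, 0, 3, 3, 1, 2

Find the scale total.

28

Apply reverse scoring (on a 0–3 scale, reversed = 3 − raw):
  item 8: 3 − 0 = 3
  item 9: 3 − 0 = 3
  item 11: 3 − 0 = 3
  item 13: 3 − 3 = 0
  item 14: 3 − 1 = 2
Scored items: 0, 0, 3, 2, 0, 2, 2, 3, 3, 3, 3, 3, 0, 2, 2
Total = 0 + 0 + 3 + 2 + 0 + 2 + 2 + 3 + 3 + 3 + 3 + 3 + 0 + 2 + 2 = 28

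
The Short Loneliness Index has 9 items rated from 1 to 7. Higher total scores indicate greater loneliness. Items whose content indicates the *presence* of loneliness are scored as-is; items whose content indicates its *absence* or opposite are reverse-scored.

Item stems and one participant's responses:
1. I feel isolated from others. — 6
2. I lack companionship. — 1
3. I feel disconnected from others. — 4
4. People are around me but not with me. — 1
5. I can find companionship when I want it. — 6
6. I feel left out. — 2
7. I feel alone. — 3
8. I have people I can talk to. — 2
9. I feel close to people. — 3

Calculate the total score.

Items 5, 8, 9 describe the absence/opposite of loneliness → reverse-score.
reversed = (1+7) − raw = 8 − raw.
  item 1: 6
  item 2: 1
  item 3: 4
  item 4: 1
  item 5: 8 − 6 = 2
  item 6: 2
  item 7: 3
  item 8: 8 − 2 = 6
  item 9: 8 − 3 = 5
Total = 6 + 1 + 4 + 1 + 2 + 2 + 3 + 6 + 5 = 30

30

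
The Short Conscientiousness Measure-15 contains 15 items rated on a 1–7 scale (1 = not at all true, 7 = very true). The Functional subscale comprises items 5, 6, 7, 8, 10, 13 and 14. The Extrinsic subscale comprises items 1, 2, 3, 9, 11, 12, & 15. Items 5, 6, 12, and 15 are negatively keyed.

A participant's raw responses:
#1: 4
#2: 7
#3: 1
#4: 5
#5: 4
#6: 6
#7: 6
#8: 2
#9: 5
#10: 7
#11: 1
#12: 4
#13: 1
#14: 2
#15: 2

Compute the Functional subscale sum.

Functional items: 5, 6, 7, 8, 10, 13, 14.
Of these, items 5 and 6 are negatively keyed; on a 1–7 scale, reversed = 8 − raw.
  item 5: 8 − 4 = 4
  item 6: 8 − 6 = 2
  item 7: 6
  item 8: 2
  item 10: 7
  item 13: 1
  item 14: 2
Sum = 4 + 2 + 6 + 2 + 7 + 1 + 2 = 24

24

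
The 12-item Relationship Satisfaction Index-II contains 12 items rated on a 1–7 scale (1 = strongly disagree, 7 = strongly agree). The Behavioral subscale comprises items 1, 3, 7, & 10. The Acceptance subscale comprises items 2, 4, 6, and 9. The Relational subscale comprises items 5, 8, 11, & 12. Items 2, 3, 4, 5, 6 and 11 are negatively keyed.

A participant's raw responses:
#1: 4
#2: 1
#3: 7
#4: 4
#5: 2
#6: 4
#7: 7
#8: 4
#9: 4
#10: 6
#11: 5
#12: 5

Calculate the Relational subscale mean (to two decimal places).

4.50

Relational items: 5, 8, 11, 12.
Of these, items 5 & 11 are negatively keyed; on a 1–7 scale, reversed = 8 − raw.
  item 5: 8 − 2 = 6
  item 8: 4
  item 11: 8 − 5 = 3
  item 12: 5
Sum = 6 + 4 + 3 + 5 = 18
Mean = 18 / 4 = 4.50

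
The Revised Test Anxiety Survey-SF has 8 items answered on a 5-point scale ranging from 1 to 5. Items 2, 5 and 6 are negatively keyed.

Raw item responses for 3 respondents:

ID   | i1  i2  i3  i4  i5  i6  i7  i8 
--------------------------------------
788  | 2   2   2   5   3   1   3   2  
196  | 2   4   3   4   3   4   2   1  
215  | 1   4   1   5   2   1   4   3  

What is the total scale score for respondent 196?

Respondent 196 raw: 2, 4, 3, 4, 3, 4, 2, 1.
Reverse-coded (reverse-coded value = 6 − response):
  item 1: 2
  item 2: 6 − 4 = 2
  item 3: 3
  item 4: 4
  item 5: 6 − 3 = 3
  item 6: 6 − 4 = 2
  item 7: 2
  item 8: 1
Sum = 2 + 2 + 3 + 4 + 3 + 2 + 2 + 1 = 19

19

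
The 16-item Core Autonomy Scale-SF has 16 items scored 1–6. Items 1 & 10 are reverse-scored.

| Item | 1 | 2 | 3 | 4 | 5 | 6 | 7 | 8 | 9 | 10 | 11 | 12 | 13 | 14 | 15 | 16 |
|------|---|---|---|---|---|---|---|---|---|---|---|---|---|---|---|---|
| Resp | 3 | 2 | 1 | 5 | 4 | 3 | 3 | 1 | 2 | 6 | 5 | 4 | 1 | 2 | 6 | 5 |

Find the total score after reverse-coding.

Reverse-scored items use 7 − raw:
  item 1: 7 − 3 = 4
  item 10: 7 − 6 = 1
Scored responses: 4, 2, 1, 5, 4, 3, 3, 1, 2, 1, 5, 4, 1, 2, 6, 5
Total = 4 + 2 + 1 + 5 + 4 + 3 + 3 + 1 + 2 + 1 + 5 + 4 + 1 + 2 + 6 + 5 = 49

49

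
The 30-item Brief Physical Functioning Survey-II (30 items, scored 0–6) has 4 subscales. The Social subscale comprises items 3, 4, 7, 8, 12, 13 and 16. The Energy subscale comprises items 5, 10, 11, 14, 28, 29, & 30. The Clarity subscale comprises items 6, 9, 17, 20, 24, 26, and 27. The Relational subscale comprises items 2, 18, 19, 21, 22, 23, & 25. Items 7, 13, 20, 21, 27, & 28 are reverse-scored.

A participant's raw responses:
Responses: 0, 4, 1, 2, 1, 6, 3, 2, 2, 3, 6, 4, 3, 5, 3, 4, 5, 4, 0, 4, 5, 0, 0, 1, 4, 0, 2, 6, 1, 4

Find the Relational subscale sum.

Relational items: 2, 18, 19, 21, 22, 23, 25.
Of these, item 21 is reverse-scored; on a 0–6 scale, reversed = 6 − raw.
  item 2: 4
  item 18: 4
  item 19: 0
  item 21: 6 − 5 = 1
  item 22: 0
  item 23: 0
  item 25: 4
Sum = 4 + 4 + 0 + 1 + 0 + 0 + 4 = 13

13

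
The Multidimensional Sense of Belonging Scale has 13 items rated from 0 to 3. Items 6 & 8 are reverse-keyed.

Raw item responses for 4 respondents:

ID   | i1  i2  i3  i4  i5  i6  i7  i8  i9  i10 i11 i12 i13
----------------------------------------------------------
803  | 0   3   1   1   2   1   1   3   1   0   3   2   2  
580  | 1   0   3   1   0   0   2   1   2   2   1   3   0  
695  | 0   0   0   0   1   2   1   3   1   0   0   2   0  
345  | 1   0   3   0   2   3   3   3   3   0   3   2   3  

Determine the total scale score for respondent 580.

20

Respondent 580 raw: 1, 0, 3, 1, 0, 0, 2, 1, 2, 2, 1, 3, 0.
Reverse-coded (reversed = (0+3) − raw = 3 − raw):
  item 1: 1
  item 2: 0
  item 3: 3
  item 4: 1
  item 5: 0
  item 6: 3 − 0 = 3
  item 7: 2
  item 8: 3 − 1 = 2
  item 9: 2
  item 10: 2
  item 11: 1
  item 12: 3
  item 13: 0
Sum = 1 + 0 + 3 + 1 + 0 + 3 + 2 + 2 + 2 + 2 + 1 + 3 + 0 = 20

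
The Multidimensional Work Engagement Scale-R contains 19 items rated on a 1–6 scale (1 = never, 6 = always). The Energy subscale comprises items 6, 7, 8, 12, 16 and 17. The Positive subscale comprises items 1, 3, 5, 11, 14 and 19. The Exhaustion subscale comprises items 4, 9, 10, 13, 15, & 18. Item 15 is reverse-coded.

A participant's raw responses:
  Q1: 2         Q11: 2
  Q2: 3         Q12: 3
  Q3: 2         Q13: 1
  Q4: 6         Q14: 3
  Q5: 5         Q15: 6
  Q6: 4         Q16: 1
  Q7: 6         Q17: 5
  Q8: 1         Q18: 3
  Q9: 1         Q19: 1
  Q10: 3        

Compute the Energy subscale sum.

20

Energy items: 6, 7, 8, 12, 16, 17.
  item 6: 4
  item 7: 6
  item 8: 1
  item 12: 3
  item 16: 1
  item 17: 5
Sum = 4 + 6 + 1 + 3 + 1 + 5 = 20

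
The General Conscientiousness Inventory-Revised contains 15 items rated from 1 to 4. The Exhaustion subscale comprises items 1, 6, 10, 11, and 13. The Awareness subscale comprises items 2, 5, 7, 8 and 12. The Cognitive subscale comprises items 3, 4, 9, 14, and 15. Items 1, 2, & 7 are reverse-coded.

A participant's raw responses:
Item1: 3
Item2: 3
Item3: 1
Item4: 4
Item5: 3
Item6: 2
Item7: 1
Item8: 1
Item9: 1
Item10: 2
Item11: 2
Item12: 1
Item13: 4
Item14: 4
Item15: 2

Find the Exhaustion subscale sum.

12

Exhaustion items: 1, 6, 10, 11, 13.
Of these, item 1 is reverse-coded; on a 1–4 scale, reversed = 5 − raw.
  item 1: 5 − 3 = 2
  item 6: 2
  item 10: 2
  item 11: 2
  item 13: 4
Sum = 2 + 2 + 2 + 2 + 4 = 12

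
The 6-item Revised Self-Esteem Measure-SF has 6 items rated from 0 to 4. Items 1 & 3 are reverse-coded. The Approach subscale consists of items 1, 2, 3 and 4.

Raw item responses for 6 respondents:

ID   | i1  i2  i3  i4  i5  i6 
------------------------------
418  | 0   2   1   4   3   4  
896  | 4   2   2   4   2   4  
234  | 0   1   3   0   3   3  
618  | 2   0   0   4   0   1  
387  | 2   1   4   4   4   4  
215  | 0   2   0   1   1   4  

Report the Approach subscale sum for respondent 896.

Respondent 896 raw: 4, 2, 2, 4, 2, 4.
Approach items: 1, 2, 3, 4.
Reverse-coded (reverse-coded value = 4 − response):
  item 1: 4 − 4 = 0
  item 2: 2
  item 3: 4 − 2 = 2
  item 4: 4
Sum = 0 + 2 + 2 + 4 = 8

8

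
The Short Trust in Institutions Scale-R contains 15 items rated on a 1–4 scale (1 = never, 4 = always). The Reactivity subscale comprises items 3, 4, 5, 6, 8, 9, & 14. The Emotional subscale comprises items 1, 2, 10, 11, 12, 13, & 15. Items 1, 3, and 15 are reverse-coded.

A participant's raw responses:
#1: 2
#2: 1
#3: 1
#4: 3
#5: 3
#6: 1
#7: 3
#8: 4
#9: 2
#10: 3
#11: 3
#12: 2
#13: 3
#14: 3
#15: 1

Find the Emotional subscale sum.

19

Emotional items: 1, 2, 10, 11, 12, 13, 15.
Of these, items 1 & 15 are reverse-coded; on a 1–4 scale, reversed = 5 − raw.
  item 1: 5 − 2 = 3
  item 2: 1
  item 10: 3
  item 11: 3
  item 12: 2
  item 13: 3
  item 15: 5 − 1 = 4
Sum = 3 + 1 + 3 + 3 + 2 + 3 + 4 = 19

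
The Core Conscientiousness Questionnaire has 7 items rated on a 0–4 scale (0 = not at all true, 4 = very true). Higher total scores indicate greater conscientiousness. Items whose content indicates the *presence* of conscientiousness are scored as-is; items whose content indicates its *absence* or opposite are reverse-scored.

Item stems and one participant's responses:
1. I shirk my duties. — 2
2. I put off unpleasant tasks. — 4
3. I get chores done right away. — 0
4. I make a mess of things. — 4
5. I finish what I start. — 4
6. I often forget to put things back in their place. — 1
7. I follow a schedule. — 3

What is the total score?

Items 1, 2, 4, 6 describe the absence/opposite of conscientiousness → reverse-score.
reversed = (0+4) − raw = 4 − raw.
  item 1: 4 − 2 = 2
  item 2: 4 − 4 = 0
  item 3: 0
  item 4: 4 − 4 = 0
  item 5: 4
  item 6: 4 − 1 = 3
  item 7: 3
Total = 2 + 0 + 0 + 0 + 4 + 3 + 3 = 12

12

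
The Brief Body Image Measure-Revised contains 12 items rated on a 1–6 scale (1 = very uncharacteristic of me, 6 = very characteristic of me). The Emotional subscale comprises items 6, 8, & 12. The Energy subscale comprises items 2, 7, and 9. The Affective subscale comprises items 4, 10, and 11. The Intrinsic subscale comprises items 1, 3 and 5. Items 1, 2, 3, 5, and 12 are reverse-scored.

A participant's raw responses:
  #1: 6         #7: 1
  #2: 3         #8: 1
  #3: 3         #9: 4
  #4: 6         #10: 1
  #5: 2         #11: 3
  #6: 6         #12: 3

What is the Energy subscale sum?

9

Energy items: 2, 7, 9.
Of these, item 2 is reverse-scored; on a 1–6 scale, reversed = 7 − raw.
  item 2: 7 − 3 = 4
  item 7: 1
  item 9: 4
Sum = 4 + 1 + 4 = 9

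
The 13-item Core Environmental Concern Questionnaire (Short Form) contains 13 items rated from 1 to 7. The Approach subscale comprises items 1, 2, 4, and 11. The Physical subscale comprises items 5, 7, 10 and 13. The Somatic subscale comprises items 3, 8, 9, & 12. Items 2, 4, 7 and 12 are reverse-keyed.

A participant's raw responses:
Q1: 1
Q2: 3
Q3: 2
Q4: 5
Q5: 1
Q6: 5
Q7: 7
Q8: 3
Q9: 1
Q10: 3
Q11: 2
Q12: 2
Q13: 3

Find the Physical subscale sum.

Physical items: 5, 7, 10, 13.
Of these, item 7 is reverse-keyed; reversed = (1+7) − raw = 8 − raw.
  item 5: 1
  item 7: 8 − 7 = 1
  item 10: 3
  item 13: 3
Sum = 1 + 1 + 3 + 3 = 8

8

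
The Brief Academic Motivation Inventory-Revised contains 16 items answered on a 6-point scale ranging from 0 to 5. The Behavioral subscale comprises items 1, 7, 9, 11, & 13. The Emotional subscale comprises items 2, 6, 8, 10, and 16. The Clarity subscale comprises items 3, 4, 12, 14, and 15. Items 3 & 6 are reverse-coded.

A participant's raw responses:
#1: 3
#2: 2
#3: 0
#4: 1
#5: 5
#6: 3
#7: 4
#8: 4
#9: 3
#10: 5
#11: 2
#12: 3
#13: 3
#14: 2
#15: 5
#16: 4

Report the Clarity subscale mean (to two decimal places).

Clarity items: 3, 4, 12, 14, 15.
Of these, item 3 is reverse-coded; reverse-coded value = 5 − response.
  item 3: 5 − 0 = 5
  item 4: 1
  item 12: 3
  item 14: 2
  item 15: 5
Sum = 5 + 1 + 3 + 2 + 5 = 16
Mean = 16 / 5 = 3.20

3.20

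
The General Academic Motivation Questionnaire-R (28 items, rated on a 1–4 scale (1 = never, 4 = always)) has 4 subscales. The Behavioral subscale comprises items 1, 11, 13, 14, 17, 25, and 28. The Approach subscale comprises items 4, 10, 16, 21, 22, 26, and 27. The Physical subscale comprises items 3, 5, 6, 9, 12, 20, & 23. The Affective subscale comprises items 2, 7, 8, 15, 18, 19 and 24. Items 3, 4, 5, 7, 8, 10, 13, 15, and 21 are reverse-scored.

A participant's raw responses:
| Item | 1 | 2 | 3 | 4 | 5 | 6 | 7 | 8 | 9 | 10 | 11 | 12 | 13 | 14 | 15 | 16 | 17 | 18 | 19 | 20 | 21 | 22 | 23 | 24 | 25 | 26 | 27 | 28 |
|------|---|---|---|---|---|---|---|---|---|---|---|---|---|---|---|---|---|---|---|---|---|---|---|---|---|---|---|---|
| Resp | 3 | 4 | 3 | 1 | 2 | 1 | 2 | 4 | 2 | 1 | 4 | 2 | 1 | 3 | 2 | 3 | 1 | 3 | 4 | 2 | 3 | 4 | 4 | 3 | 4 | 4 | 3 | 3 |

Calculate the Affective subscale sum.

Affective items: 2, 7, 8, 15, 18, 19, 24.
Of these, items 7, 8, and 15 are reverse-scored; reverse-coded value = 5 − response.
  item 2: 4
  item 7: 5 − 2 = 3
  item 8: 5 − 4 = 1
  item 15: 5 − 2 = 3
  item 18: 3
  item 19: 4
  item 24: 3
Sum = 4 + 3 + 1 + 3 + 3 + 4 + 3 = 21

21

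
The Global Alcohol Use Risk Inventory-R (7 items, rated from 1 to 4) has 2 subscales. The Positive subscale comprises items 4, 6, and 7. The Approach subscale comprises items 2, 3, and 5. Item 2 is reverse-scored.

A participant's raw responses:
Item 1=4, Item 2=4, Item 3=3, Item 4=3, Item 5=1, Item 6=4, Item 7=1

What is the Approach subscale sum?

Approach items: 2, 3, 5.
Of these, item 2 is reverse-scored; reverse-coded value = 5 − response.
  item 2: 5 − 4 = 1
  item 3: 3
  item 5: 1
Sum = 1 + 3 + 1 = 5

5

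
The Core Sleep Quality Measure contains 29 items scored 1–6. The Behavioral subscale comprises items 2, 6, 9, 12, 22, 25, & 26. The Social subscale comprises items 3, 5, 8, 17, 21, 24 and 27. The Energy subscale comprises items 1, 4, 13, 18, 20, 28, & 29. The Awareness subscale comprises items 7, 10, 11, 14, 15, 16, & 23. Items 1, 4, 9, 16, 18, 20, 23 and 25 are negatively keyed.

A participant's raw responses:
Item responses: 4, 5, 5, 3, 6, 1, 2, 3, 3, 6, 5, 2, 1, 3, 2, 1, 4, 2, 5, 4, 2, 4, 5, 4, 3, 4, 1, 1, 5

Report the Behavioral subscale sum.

24

Behavioral items: 2, 6, 9, 12, 22, 25, 26.
Of these, items 9 & 25 are negatively keyed; on a 1–6 scale, reversed = 7 − raw.
  item 2: 5
  item 6: 1
  item 9: 7 − 3 = 4
  item 12: 2
  item 22: 4
  item 25: 7 − 3 = 4
  item 26: 4
Sum = 5 + 1 + 4 + 2 + 4 + 4 + 4 = 24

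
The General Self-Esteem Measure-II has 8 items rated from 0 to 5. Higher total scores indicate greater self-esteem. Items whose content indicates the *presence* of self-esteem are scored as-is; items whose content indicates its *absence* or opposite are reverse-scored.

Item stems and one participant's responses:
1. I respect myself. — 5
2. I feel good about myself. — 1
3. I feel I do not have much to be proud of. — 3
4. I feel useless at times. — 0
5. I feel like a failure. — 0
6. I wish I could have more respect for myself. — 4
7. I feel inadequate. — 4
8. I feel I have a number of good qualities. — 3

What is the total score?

Items 3, 4, 5, 6, 7 describe the absence/opposite of self-esteem → reverse-score.
reverse-coded value = 5 − response.
  item 1: 5
  item 2: 1
  item 3: 5 − 3 = 2
  item 4: 5 − 0 = 5
  item 5: 5 − 0 = 5
  item 6: 5 − 4 = 1
  item 7: 5 − 4 = 1
  item 8: 3
Total = 5 + 1 + 2 + 5 + 5 + 1 + 1 + 3 = 23

23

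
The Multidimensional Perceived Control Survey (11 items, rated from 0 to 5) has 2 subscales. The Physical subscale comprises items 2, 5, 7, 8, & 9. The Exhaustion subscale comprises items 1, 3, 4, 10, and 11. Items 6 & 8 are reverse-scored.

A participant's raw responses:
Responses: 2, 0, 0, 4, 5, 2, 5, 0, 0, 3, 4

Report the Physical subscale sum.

15

Physical items: 2, 5, 7, 8, 9.
Of these, item 8 is reverse-scored; reversed = (0+5) − raw = 5 − raw.
  item 2: 0
  item 5: 5
  item 7: 5
  item 8: 5 − 0 = 5
  item 9: 0
Sum = 0 + 5 + 5 + 5 + 0 = 15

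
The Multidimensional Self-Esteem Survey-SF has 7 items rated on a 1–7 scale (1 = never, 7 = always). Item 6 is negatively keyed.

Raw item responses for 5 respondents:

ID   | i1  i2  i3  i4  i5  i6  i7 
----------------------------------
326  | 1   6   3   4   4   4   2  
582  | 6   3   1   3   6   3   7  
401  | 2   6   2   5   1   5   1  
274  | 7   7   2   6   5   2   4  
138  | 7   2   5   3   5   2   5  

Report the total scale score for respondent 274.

37

Respondent 274 raw: 7, 7, 2, 6, 5, 2, 4.
Reverse-coded (reversed = (1+7) − raw = 8 − raw):
  item 1: 7
  item 2: 7
  item 3: 2
  item 4: 6
  item 5: 5
  item 6: 8 − 2 = 6
  item 7: 4
Sum = 7 + 7 + 2 + 6 + 5 + 6 + 4 = 37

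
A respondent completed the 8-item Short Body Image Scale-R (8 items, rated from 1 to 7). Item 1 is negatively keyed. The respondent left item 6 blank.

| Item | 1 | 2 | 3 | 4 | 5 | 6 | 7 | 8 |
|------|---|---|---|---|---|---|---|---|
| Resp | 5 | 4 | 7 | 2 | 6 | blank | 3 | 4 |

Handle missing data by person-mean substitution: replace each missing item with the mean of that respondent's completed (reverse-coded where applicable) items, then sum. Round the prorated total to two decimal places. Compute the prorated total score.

33.14

Reverse-coded (reversed = (1+7) − raw = 8 − raw):
  item 1: 8 − 5 = 3
Completed scored items (7 of 8): 3, 4, 7, 2, 6, 3, 4; sum = 29.
Person mean = 29 / 7 ≈ 4.1429
Prorated total = (29 / 7) × 8 = 33.14 (to 2 dp)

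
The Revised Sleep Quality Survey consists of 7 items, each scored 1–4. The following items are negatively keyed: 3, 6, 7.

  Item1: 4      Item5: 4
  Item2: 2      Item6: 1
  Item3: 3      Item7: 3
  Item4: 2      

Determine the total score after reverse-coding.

20

Reversing items 3, 6, & 7 with 5 − raw:
Total = 4 + 2 + (5−3) + 2 + 4 + (5−1) + (5−3)
      = 4 + 2 + 2 + 2 + 4 + 4 + 2 = 20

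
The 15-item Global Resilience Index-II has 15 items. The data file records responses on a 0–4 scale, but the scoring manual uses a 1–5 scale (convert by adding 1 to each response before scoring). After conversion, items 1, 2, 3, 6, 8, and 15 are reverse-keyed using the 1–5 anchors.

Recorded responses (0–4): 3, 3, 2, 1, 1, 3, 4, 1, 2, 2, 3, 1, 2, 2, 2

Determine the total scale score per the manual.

Convert to 1–5: 4, 4, 3, 2, 2, 4, 5, 2, 3, 3, 4, 2, 3, 3, 3
Reverse-coded (reversed = (1+5) − raw = 6 − raw):
  item 1: 6 − 4 = 2
  item 2: 6 − 4 = 2
  item 3: 6 − 3 = 3
  item 6: 6 − 4 = 2
  item 8: 6 − 2 = 4
  item 15: 6 − 3 = 3
Scored: 2, 2, 3, 2, 2, 2, 5, 4, 3, 3, 4, 2, 3, 3, 3
Total = 43

43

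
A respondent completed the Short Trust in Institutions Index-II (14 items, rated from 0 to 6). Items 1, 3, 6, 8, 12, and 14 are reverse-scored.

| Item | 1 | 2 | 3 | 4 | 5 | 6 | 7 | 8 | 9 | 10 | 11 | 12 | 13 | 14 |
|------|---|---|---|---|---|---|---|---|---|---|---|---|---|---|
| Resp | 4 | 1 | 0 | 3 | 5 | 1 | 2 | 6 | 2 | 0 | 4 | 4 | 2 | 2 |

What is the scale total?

Reverse-scored items use 6 − raw:
  item 1: 6 − 4 = 2
  item 3: 6 − 0 = 6
  item 6: 6 − 1 = 5
  item 8: 6 − 6 = 0
  item 12: 6 − 4 = 2
  item 14: 6 − 2 = 4
After reverse-coding: 2, 1, 6, 3, 5, 5, 2, 0, 2, 0, 4, 2, 2, 4
Total = 2 + 1 + 6 + 3 + 5 + 5 + 2 + 0 + 2 + 0 + 4 + 2 + 2 + 4 = 38

38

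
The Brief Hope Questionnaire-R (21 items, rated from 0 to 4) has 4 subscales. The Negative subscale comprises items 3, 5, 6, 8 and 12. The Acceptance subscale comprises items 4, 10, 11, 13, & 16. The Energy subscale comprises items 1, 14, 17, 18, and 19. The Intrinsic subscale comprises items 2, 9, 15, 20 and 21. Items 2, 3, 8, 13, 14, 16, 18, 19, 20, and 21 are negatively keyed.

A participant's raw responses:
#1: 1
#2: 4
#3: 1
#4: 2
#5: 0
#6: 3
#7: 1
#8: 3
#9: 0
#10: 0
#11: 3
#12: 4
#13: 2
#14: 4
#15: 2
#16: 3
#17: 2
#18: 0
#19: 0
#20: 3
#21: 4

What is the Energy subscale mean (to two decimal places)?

Energy items: 1, 14, 17, 18, 19.
Of these, items 14, 18, & 19 are negatively keyed; reverse-coded value = 4 − response.
  item 1: 1
  item 14: 4 − 4 = 0
  item 17: 2
  item 18: 4 − 0 = 4
  item 19: 4 − 0 = 4
Sum = 1 + 0 + 2 + 4 + 4 = 11
Mean = 11 / 5 = 2.20

2.20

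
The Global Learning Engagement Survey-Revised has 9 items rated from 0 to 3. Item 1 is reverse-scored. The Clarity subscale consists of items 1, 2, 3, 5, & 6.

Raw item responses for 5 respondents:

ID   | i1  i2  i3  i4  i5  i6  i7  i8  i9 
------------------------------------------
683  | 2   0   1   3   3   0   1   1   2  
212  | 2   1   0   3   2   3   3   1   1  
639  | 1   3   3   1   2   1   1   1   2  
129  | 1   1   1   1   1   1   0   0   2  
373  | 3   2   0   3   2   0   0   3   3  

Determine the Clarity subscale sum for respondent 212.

Respondent 212 raw: 2, 1, 0, 3, 2, 3, 3, 1, 1.
Clarity items: 1, 2, 3, 5, 6.
Reverse-coded (on a 0–3 scale, reversed = 3 − raw):
  item 1: 3 − 2 = 1
  item 2: 1
  item 3: 0
  item 5: 2
  item 6: 3
Sum = 1 + 1 + 0 + 2 + 3 = 7

7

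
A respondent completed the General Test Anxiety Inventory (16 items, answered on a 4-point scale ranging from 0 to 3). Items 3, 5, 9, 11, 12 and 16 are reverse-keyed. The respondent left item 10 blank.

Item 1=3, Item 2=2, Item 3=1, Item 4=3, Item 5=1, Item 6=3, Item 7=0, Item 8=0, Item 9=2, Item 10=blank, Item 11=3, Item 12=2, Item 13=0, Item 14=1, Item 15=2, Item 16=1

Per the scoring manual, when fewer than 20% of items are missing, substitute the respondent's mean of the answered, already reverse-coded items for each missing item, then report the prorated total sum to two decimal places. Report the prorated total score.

Reverse-coded (reverse-coded value = 3 − response):
  item 3: 3 − 1 = 2
  item 5: 3 − 1 = 2
  item 9: 3 − 2 = 1
  item 11: 3 − 3 = 0
  item 12: 3 − 2 = 1
  item 16: 3 − 1 = 2
Completed scored items (15 of 16): 3, 2, 2, 3, 2, 3, 0, 0, 1, 0, 1, 0, 1, 2, 2; sum = 22.
Person mean = 22 / 15 ≈ 1.4667
Prorated total = (22 / 15) × 16 = 23.47 (to 2 dp)

23.47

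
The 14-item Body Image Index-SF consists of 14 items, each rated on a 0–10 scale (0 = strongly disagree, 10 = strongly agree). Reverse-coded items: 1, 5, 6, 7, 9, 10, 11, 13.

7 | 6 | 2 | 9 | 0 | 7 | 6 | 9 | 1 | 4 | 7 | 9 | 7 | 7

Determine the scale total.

Reversing items 1, 5, 6, 7, 9, 10, 11 and 13 with 10 − raw:
Total = (10−7) + 6 + 2 + 9 + (10−0) + (10−7) + (10−6) + 9 + (10−1) + (10−4) + (10−7) + 9 + (10−7) + 7
      = 3 + 6 + 2 + 9 + 10 + 3 + 4 + 9 + 9 + 6 + 3 + 9 + 3 + 7 = 83

83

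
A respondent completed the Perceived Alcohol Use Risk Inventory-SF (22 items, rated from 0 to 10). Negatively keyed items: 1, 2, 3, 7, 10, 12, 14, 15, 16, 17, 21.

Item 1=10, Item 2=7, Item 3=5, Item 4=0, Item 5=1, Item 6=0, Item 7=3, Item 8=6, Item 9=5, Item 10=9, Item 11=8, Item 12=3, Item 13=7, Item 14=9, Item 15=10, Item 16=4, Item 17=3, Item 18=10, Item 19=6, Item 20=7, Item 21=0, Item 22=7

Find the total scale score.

Reversing items 1, 2, 3, 7, 10, 12, 14, 15, 16, 17, & 21 with 10 − raw:
Total = (10−10) + (10−7) + (10−5) + 0 + 1 + 0 + (10−3) + 6 + 5 + (10−9) + 8 + (10−3) + 7 + (10−9) + (10−10) + (10−4) + (10−3) + 10 + 6 + 7 + (10−0) + 7
      = 0 + 3 + 5 + 0 + 1 + 0 + 7 + 6 + 5 + 1 + 8 + 7 + 7 + 1 + 0 + 6 + 7 + 10 + 6 + 7 + 10 + 7 = 104

104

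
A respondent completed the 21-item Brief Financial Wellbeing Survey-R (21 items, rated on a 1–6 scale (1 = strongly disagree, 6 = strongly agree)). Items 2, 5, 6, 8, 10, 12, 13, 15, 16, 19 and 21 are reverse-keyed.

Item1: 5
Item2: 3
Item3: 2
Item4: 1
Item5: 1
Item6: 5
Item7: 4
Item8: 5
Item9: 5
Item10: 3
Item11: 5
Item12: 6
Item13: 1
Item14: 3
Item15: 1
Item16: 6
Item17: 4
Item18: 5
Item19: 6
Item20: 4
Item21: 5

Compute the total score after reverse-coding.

Raw sum = 80. Reverse-keyed items: 2, 5, 6, 8, 10, 12, 13, 15, 16, 19, 21; their raw sum = 42.
Each reversal replaces raw with 7 − raw, changing the total by 7 − 2·raw per item.
Total = 80 + 11·7 − 2·42 = 80 + 77 − 84 = 73

73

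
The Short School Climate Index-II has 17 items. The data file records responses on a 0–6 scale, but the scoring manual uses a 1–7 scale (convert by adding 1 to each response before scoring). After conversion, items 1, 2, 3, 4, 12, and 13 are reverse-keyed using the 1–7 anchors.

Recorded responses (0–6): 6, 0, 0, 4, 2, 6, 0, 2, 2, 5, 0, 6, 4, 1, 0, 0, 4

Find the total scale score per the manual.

55

Convert to 1–7: 7, 1, 1, 5, 3, 7, 1, 3, 3, 6, 1, 7, 5, 2, 1, 1, 5
Reverse-coded (reversed = (1+7) − raw = 8 − raw):
  item 1: 8 − 7 = 1
  item 2: 8 − 1 = 7
  item 3: 8 − 1 = 7
  item 4: 8 − 5 = 3
  item 12: 8 − 7 = 1
  item 13: 8 − 5 = 3
Scored: 1, 7, 7, 3, 3, 7, 1, 3, 3, 6, 1, 1, 3, 2, 1, 1, 5
Total = 55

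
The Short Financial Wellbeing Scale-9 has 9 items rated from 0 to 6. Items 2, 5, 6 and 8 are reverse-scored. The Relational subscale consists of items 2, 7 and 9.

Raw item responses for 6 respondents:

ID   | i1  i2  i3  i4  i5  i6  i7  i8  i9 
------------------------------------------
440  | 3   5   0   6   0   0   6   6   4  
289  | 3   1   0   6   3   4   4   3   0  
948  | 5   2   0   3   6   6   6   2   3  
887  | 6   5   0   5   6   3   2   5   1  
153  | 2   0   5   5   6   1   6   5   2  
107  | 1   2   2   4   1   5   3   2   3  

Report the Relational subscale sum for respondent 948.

13

Respondent 948 raw: 5, 2, 0, 3, 6, 6, 6, 2, 3.
Relational items: 2, 7, 9.
Reverse-coded (reversed = (0+6) − raw = 6 − raw):
  item 2: 6 − 2 = 4
  item 7: 6
  item 9: 3
Sum = 4 + 6 + 3 = 13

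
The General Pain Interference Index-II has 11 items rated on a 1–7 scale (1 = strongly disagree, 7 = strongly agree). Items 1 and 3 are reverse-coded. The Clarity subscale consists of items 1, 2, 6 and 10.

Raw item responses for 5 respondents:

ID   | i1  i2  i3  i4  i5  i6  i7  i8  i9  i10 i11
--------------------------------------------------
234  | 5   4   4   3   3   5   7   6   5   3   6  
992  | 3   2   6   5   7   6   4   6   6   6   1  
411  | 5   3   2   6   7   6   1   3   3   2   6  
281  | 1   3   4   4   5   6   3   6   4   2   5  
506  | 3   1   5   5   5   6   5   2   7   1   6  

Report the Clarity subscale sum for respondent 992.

19

Respondent 992 raw: 3, 2, 6, 5, 7, 6, 4, 6, 6, 6, 1.
Clarity items: 1, 2, 6, 10.
Reverse-coded (reverse-coded value = 8 − response):
  item 1: 8 − 3 = 5
  item 2: 2
  item 6: 6
  item 10: 6
Sum = 5 + 2 + 6 + 6 = 19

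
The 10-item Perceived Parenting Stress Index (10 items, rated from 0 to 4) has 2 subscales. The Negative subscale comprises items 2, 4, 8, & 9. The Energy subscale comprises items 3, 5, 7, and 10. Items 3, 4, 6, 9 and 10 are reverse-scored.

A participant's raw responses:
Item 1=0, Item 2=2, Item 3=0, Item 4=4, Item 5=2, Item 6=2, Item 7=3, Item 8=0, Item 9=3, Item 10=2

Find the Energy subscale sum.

Energy items: 3, 5, 7, 10.
Of these, items 3 & 10 are reverse-scored; reverse-coded value = 4 − response.
  item 3: 4 − 0 = 4
  item 5: 2
  item 7: 3
  item 10: 4 − 2 = 2
Sum = 4 + 2 + 3 + 2 = 11

11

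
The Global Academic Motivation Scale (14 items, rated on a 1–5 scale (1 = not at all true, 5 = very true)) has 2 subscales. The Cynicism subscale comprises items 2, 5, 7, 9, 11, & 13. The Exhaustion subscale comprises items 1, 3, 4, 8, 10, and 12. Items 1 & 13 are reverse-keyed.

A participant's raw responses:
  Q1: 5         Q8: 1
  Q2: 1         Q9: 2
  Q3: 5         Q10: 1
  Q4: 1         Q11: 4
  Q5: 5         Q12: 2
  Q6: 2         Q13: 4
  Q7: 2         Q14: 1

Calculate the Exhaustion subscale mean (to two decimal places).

1.83

Exhaustion items: 1, 3, 4, 8, 10, 12.
Of these, item 1 is reverse-keyed; on a 1–5 scale, reversed = 6 − raw.
  item 1: 6 − 5 = 1
  item 3: 5
  item 4: 1
  item 8: 1
  item 10: 1
  item 12: 2
Sum = 1 + 5 + 1 + 1 + 1 + 2 = 11
Mean = 11 / 6 = 1.83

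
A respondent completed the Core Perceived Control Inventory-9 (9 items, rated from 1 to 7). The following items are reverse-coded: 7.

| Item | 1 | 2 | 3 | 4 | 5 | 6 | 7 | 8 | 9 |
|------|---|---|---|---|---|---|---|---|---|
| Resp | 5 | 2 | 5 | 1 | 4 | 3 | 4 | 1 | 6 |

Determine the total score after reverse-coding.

Reverse-coded items (on a 1–7 scale, reversed = 8 − raw):
  item 7: 8 − 4 = 4
Scored responses: 5, 2, 5, 1, 4, 3, 4, 1, 6
Total = 5 + 2 + 5 + 1 + 4 + 3 + 4 + 1 + 6 = 31

31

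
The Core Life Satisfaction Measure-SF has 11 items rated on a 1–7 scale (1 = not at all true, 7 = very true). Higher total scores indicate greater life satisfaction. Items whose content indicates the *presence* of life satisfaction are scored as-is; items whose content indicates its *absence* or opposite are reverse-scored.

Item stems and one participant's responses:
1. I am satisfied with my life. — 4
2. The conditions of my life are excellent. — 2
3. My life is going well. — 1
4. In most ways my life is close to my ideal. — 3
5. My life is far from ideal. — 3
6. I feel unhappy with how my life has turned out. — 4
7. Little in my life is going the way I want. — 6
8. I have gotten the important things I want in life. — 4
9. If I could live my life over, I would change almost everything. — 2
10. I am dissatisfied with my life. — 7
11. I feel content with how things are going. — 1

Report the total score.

Items 5, 6, 7, 9, 10 describe the absence/opposite of life satisfaction → reverse-score.
on a 1–7 scale, reversed = 8 − raw.
  item 1: 4
  item 2: 2
  item 3: 1
  item 4: 3
  item 5: 8 − 3 = 5
  item 6: 8 − 4 = 4
  item 7: 8 − 6 = 2
  item 8: 4
  item 9: 8 − 2 = 6
  item 10: 8 − 7 = 1
  item 11: 1
Total = 4 + 2 + 1 + 3 + 5 + 4 + 2 + 4 + 6 + 1 + 1 = 33

33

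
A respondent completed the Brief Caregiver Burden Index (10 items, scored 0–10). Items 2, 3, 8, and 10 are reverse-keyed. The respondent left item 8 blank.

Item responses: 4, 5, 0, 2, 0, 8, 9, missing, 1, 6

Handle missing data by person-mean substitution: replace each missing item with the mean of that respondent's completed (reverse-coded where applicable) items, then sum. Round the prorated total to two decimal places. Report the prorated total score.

Reverse-coded (reversed = (0+10) − raw = 10 − raw):
  item 2: 10 − 5 = 5
  item 3: 10 − 0 = 10
  item 10: 10 − 6 = 4
Completed scored items (9 of 10): 4, 5, 10, 2, 0, 8, 9, 1, 4; sum = 43.
Person mean = 43 / 9 ≈ 4.7778
Prorated total = (43 / 9) × 10 = 47.78 (to 2 dp)

47.78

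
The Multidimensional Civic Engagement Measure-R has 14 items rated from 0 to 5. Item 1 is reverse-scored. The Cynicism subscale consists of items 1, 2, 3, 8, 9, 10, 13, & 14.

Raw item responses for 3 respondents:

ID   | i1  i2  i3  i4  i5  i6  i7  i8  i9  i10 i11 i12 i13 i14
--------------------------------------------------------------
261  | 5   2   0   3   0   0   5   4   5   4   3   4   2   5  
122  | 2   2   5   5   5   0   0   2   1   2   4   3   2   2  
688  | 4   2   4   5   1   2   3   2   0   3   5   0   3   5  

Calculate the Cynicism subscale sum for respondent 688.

20

Respondent 688 raw: 4, 2, 4, 5, 1, 2, 3, 2, 0, 3, 5, 0, 3, 5.
Cynicism items: 1, 2, 3, 8, 9, 10, 13, 14.
Reverse-coded (reverse-coded value = 5 − response):
  item 1: 5 − 4 = 1
  item 2: 2
  item 3: 4
  item 8: 2
  item 9: 0
  item 10: 3
  item 13: 3
  item 14: 5
Sum = 1 + 2 + 4 + 2 + 0 + 3 + 3 + 5 = 20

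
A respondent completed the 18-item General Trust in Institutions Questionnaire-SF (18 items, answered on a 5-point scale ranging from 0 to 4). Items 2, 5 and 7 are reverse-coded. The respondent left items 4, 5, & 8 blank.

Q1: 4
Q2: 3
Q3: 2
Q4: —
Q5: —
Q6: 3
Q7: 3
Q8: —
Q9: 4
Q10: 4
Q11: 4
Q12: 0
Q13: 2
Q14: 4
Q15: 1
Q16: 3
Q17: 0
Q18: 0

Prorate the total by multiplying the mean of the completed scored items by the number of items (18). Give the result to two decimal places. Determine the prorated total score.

Reverse-coded (reverse-coded value = 4 − response):
  item 2: 4 − 3 = 1
  item 7: 4 − 3 = 1
Completed scored items (15 of 18): 4, 1, 2, 3, 1, 4, 4, 4, 0, 2, 4, 1, 3, 0, 0; sum = 33.
Person mean = 33 / 15 ≈ 2.2000
Prorated total = (33 / 15) × 18 = 39.60 (to 2 dp)

39.60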